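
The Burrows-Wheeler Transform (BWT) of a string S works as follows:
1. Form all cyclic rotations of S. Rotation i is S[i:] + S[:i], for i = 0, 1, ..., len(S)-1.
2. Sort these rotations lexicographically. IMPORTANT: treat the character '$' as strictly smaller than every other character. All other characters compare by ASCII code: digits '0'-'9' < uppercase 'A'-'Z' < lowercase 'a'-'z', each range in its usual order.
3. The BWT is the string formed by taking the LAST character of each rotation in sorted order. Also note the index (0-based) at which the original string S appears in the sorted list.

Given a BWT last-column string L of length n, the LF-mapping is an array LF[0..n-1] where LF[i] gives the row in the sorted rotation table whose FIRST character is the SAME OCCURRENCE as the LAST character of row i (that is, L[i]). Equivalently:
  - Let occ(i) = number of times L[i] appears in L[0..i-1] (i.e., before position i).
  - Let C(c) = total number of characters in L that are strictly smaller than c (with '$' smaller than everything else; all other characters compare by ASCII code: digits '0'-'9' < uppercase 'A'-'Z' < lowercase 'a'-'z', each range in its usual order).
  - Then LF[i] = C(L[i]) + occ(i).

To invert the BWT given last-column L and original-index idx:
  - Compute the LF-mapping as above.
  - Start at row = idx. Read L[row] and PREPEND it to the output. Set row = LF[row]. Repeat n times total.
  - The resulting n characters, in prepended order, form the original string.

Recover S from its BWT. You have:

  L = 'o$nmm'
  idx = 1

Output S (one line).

Answer: mnmo$

Derivation:
LF mapping: 4 0 3 1 2
Walk LF starting at row 1, prepending L[row]:
  step 1: row=1, L[1]='$', prepend. Next row=LF[1]=0
  step 2: row=0, L[0]='o', prepend. Next row=LF[0]=4
  step 3: row=4, L[4]='m', prepend. Next row=LF[4]=2
  step 4: row=2, L[2]='n', prepend. Next row=LF[2]=3
  step 5: row=3, L[3]='m', prepend. Next row=LF[3]=1
Reversed output: mnmo$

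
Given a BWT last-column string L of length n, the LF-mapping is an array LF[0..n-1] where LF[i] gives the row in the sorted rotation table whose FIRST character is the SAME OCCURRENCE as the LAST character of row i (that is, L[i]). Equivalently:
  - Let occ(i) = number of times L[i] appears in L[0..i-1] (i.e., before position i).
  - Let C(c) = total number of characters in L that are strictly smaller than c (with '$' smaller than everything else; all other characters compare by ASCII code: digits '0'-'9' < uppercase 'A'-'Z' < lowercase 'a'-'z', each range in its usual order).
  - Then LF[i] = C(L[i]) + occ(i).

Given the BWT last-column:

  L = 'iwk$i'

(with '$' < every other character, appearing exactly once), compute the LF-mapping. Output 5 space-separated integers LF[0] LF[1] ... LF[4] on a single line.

Char counts: '$':1, 'i':2, 'k':1, 'w':1
C (first-col start): C('$')=0, C('i')=1, C('k')=3, C('w')=4
L[0]='i': occ=0, LF[0]=C('i')+0=1+0=1
L[1]='w': occ=0, LF[1]=C('w')+0=4+0=4
L[2]='k': occ=0, LF[2]=C('k')+0=3+0=3
L[3]='$': occ=0, LF[3]=C('$')+0=0+0=0
L[4]='i': occ=1, LF[4]=C('i')+1=1+1=2

Answer: 1 4 3 0 2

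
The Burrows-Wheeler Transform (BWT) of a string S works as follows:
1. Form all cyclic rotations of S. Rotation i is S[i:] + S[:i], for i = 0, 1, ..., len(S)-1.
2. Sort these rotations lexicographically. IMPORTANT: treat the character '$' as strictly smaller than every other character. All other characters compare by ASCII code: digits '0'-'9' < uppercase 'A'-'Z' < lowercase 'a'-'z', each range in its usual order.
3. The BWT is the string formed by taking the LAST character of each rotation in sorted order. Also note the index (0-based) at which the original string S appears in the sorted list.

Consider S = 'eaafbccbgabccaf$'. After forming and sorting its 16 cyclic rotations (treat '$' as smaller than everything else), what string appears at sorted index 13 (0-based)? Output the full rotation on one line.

Answer: f$eaafbccbgabcca

Derivation:
All 16 rotations (rotation i = S[i:]+S[:i]):
  rot[0] = eaafbccbgabccaf$
  rot[1] = aafbccbgabccaf$e
  rot[2] = afbccbgabccaf$ea
  rot[3] = fbccbgabccaf$eaa
  rot[4] = bccbgabccaf$eaaf
  rot[5] = ccbgabccaf$eaafb
  rot[6] = cbgabccaf$eaafbc
  rot[7] = bgabccaf$eaafbcc
  rot[8] = gabccaf$eaafbccb
  rot[9] = abccaf$eaafbccbg
  rot[10] = bccaf$eaafbccbga
  rot[11] = ccaf$eaafbccbgab
  rot[12] = caf$eaafbccbgabc
  rot[13] = af$eaafbccbgabcc
  rot[14] = f$eaafbccbgabcca
  rot[15] = $eaafbccbgabccaf
Sorted (with $ < everything):
  sorted[0] = $eaafbccbgabccaf
  sorted[1] = aafbccbgabccaf$e
  sorted[2] = abccaf$eaafbccbg
  sorted[3] = af$eaafbccbgabcc
  sorted[4] = afbccbgabccaf$ea
  sorted[5] = bccaf$eaafbccbga
  sorted[6] = bccbgabccaf$eaaf
  sorted[7] = bgabccaf$eaafbcc
  sorted[8] = caf$eaafbccbgabc
  sorted[9] = cbgabccaf$eaafbc
  sorted[10] = ccaf$eaafbccbgab
  sorted[11] = ccbgabccaf$eaafb
  sorted[12] = eaafbccbgabccaf$
  sorted[13] = f$eaafbccbgabcca
  sorted[14] = fbccbgabccaf$eaa
  sorted[15] = gabccaf$eaafbccb
sorted[13] = f$eaafbccbgabcca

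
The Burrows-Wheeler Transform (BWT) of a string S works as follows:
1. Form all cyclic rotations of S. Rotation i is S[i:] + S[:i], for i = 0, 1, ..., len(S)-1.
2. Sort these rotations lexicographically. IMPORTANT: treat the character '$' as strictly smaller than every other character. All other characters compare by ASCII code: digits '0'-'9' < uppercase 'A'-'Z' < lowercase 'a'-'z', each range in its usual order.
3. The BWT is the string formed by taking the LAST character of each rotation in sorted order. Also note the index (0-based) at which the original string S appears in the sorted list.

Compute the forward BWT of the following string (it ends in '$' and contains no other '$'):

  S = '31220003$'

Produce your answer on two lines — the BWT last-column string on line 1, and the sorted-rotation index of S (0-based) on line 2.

All 9 rotations (rotation i = S[i:]+S[:i]):
  rot[0] = 31220003$
  rot[1] = 1220003$3
  rot[2] = 220003$31
  rot[3] = 20003$312
  rot[4] = 0003$3122
  rot[5] = 003$31220
  rot[6] = 03$312200
  rot[7] = 3$3122000
  rot[8] = $31220003
Sorted (with $ < everything):
  sorted[0] = $31220003  (last char: '3')
  sorted[1] = 0003$3122  (last char: '2')
  sorted[2] = 003$31220  (last char: '0')
  sorted[3] = 03$312200  (last char: '0')
  sorted[4] = 1220003$3  (last char: '3')
  sorted[5] = 20003$312  (last char: '2')
  sorted[6] = 220003$31  (last char: '1')
  sorted[7] = 3$3122000  (last char: '0')
  sorted[8] = 31220003$  (last char: '$')
Last column: 32003210$
Original string S is at sorted index 8

Answer: 32003210$
8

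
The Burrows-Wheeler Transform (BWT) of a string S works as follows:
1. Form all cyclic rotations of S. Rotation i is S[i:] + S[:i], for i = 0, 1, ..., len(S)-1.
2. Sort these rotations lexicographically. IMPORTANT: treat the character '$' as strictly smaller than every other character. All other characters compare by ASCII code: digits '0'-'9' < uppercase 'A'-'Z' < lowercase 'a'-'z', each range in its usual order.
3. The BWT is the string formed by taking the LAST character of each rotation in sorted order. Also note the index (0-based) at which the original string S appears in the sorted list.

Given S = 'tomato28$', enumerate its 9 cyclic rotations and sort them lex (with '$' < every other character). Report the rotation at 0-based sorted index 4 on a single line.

Answer: mato28$to

Derivation:
All 9 rotations (rotation i = S[i:]+S[:i]):
  rot[0] = tomato28$
  rot[1] = omato28$t
  rot[2] = mato28$to
  rot[3] = ato28$tom
  rot[4] = to28$toma
  rot[5] = o28$tomat
  rot[6] = 28$tomato
  rot[7] = 8$tomato2
  rot[8] = $tomato28
Sorted (with $ < everything):
  sorted[0] = $tomato28
  sorted[1] = 28$tomato
  sorted[2] = 8$tomato2
  sorted[3] = ato28$tom
  sorted[4] = mato28$to
  sorted[5] = o28$tomat
  sorted[6] = omato28$t
  sorted[7] = to28$toma
  sorted[8] = tomato28$
sorted[4] = mato28$to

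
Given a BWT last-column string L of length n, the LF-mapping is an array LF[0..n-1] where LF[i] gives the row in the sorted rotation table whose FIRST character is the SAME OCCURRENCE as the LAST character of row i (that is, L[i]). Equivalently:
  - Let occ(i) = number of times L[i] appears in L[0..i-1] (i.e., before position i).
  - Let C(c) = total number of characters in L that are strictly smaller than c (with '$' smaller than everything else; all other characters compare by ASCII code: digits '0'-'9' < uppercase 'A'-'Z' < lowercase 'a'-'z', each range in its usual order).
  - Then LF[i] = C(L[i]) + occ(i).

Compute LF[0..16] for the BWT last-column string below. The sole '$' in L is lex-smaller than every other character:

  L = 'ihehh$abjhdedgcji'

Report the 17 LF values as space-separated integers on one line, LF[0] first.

Char counts: '$':1, 'a':1, 'b':1, 'c':1, 'd':2, 'e':2, 'g':1, 'h':4, 'i':2, 'j':2
C (first-col start): C('$')=0, C('a')=1, C('b')=2, C('c')=3, C('d')=4, C('e')=6, C('g')=8, C('h')=9, C('i')=13, C('j')=15
L[0]='i': occ=0, LF[0]=C('i')+0=13+0=13
L[1]='h': occ=0, LF[1]=C('h')+0=9+0=9
L[2]='e': occ=0, LF[2]=C('e')+0=6+0=6
L[3]='h': occ=1, LF[3]=C('h')+1=9+1=10
L[4]='h': occ=2, LF[4]=C('h')+2=9+2=11
L[5]='$': occ=0, LF[5]=C('$')+0=0+0=0
L[6]='a': occ=0, LF[6]=C('a')+0=1+0=1
L[7]='b': occ=0, LF[7]=C('b')+0=2+0=2
L[8]='j': occ=0, LF[8]=C('j')+0=15+0=15
L[9]='h': occ=3, LF[9]=C('h')+3=9+3=12
L[10]='d': occ=0, LF[10]=C('d')+0=4+0=4
L[11]='e': occ=1, LF[11]=C('e')+1=6+1=7
L[12]='d': occ=1, LF[12]=C('d')+1=4+1=5
L[13]='g': occ=0, LF[13]=C('g')+0=8+0=8
L[14]='c': occ=0, LF[14]=C('c')+0=3+0=3
L[15]='j': occ=1, LF[15]=C('j')+1=15+1=16
L[16]='i': occ=1, LF[16]=C('i')+1=13+1=14

Answer: 13 9 6 10 11 0 1 2 15 12 4 7 5 8 3 16 14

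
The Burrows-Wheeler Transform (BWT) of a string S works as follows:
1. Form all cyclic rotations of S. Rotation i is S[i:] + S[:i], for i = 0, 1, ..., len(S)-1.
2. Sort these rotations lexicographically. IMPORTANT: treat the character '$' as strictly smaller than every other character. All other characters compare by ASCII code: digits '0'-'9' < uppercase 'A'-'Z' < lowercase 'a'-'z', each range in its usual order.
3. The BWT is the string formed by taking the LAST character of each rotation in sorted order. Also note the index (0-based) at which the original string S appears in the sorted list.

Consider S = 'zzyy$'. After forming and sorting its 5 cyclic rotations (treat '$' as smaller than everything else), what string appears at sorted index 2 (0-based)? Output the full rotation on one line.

All 5 rotations (rotation i = S[i:]+S[:i]):
  rot[0] = zzyy$
  rot[1] = zyy$z
  rot[2] = yy$zz
  rot[3] = y$zzy
  rot[4] = $zzyy
Sorted (with $ < everything):
  sorted[0] = $zzyy
  sorted[1] = y$zzy
  sorted[2] = yy$zz
  sorted[3] = zyy$z
  sorted[4] = zzyy$
sorted[2] = yy$zz

Answer: yy$zz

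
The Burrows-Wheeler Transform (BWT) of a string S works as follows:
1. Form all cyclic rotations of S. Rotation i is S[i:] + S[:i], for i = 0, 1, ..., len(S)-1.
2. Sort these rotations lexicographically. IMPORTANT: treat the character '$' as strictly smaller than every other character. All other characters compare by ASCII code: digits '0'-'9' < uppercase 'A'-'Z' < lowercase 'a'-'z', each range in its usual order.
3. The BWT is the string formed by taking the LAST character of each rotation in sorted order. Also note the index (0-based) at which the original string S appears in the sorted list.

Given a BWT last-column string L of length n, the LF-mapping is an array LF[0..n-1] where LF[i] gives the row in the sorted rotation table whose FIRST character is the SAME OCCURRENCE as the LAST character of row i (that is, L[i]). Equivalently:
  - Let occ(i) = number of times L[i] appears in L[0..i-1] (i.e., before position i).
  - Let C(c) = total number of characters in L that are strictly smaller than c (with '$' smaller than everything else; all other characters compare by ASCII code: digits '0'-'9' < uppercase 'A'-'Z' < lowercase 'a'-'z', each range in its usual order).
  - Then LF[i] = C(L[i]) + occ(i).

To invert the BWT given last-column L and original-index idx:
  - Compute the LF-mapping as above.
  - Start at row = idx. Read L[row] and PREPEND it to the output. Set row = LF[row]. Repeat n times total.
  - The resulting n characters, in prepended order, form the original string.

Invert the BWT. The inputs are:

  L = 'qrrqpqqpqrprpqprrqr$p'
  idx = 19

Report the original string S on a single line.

Answer: rrqprppqqrqqpqprrrpq$

Derivation:
LF mapping: 7 14 15 8 1 9 10 2 11 16 3 17 4 12 5 18 19 13 20 0 6
Walk LF starting at row 19, prepending L[row]:
  step 1: row=19, L[19]='$', prepend. Next row=LF[19]=0
  step 2: row=0, L[0]='q', prepend. Next row=LF[0]=7
  step 3: row=7, L[7]='p', prepend. Next row=LF[7]=2
  step 4: row=2, L[2]='r', prepend. Next row=LF[2]=15
  step 5: row=15, L[15]='r', prepend. Next row=LF[15]=18
  step 6: row=18, L[18]='r', prepend. Next row=LF[18]=20
  step 7: row=20, L[20]='p', prepend. Next row=LF[20]=6
  step 8: row=6, L[6]='q', prepend. Next row=LF[6]=10
  step 9: row=10, L[10]='p', prepend. Next row=LF[10]=3
  step 10: row=3, L[3]='q', prepend. Next row=LF[3]=8
  step 11: row=8, L[8]='q', prepend. Next row=LF[8]=11
  step 12: row=11, L[11]='r', prepend. Next row=LF[11]=17
  step 13: row=17, L[17]='q', prepend. Next row=LF[17]=13
  step 14: row=13, L[13]='q', prepend. Next row=LF[13]=12
  step 15: row=12, L[12]='p', prepend. Next row=LF[12]=4
  step 16: row=4, L[4]='p', prepend. Next row=LF[4]=1
  step 17: row=1, L[1]='r', prepend. Next row=LF[1]=14
  step 18: row=14, L[14]='p', prepend. Next row=LF[14]=5
  step 19: row=5, L[5]='q', prepend. Next row=LF[5]=9
  step 20: row=9, L[9]='r', prepend. Next row=LF[9]=16
  step 21: row=16, L[16]='r', prepend. Next row=LF[16]=19
Reversed output: rrqprppqqrqqpqprrrpq$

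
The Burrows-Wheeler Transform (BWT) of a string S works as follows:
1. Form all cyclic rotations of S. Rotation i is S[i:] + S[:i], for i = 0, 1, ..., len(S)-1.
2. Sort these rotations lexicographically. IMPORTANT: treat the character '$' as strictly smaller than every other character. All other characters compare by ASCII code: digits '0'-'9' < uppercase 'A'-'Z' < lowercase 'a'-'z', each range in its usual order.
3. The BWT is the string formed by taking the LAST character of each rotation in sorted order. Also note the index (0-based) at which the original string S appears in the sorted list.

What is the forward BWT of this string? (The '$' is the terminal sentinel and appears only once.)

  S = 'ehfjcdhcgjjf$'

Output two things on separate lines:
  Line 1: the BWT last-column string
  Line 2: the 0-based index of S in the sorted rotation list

Answer: fjhc$jhcdefjg
4

Derivation:
All 13 rotations (rotation i = S[i:]+S[:i]):
  rot[0] = ehfjcdhcgjjf$
  rot[1] = hfjcdhcgjjf$e
  rot[2] = fjcdhcgjjf$eh
  rot[3] = jcdhcgjjf$ehf
  rot[4] = cdhcgjjf$ehfj
  rot[5] = dhcgjjf$ehfjc
  rot[6] = hcgjjf$ehfjcd
  rot[7] = cgjjf$ehfjcdh
  rot[8] = gjjf$ehfjcdhc
  rot[9] = jjf$ehfjcdhcg
  rot[10] = jf$ehfjcdhcgj
  rot[11] = f$ehfjcdhcgjj
  rot[12] = $ehfjcdhcgjjf
Sorted (with $ < everything):
  sorted[0] = $ehfjcdhcgjjf  (last char: 'f')
  sorted[1] = cdhcgjjf$ehfj  (last char: 'j')
  sorted[2] = cgjjf$ehfjcdh  (last char: 'h')
  sorted[3] = dhcgjjf$ehfjc  (last char: 'c')
  sorted[4] = ehfjcdhcgjjf$  (last char: '$')
  sorted[5] = f$ehfjcdhcgjj  (last char: 'j')
  sorted[6] = fjcdhcgjjf$eh  (last char: 'h')
  sorted[7] = gjjf$ehfjcdhc  (last char: 'c')
  sorted[8] = hcgjjf$ehfjcd  (last char: 'd')
  sorted[9] = hfjcdhcgjjf$e  (last char: 'e')
  sorted[10] = jcdhcgjjf$ehf  (last char: 'f')
  sorted[11] = jf$ehfjcdhcgj  (last char: 'j')
  sorted[12] = jjf$ehfjcdhcg  (last char: 'g')
Last column: fjhc$jhcdefjg
Original string S is at sorted index 4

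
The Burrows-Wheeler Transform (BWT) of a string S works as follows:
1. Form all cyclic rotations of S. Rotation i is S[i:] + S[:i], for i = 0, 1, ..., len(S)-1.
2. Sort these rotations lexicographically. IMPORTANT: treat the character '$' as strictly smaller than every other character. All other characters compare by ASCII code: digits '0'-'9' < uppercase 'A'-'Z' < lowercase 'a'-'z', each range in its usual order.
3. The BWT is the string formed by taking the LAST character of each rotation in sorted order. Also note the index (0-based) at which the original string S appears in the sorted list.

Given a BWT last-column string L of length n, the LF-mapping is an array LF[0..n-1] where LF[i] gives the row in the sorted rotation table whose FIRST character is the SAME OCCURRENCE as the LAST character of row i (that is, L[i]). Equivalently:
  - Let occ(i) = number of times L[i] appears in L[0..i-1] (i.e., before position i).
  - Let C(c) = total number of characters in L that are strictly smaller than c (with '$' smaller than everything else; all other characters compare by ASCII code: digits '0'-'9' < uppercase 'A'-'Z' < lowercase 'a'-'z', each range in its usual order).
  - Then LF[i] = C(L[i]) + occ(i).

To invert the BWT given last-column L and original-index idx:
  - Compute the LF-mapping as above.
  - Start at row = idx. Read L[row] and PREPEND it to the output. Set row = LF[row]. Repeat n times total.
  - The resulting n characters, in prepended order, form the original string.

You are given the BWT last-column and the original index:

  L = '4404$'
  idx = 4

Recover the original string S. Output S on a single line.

LF mapping: 2 3 1 4 0
Walk LF starting at row 4, prepending L[row]:
  step 1: row=4, L[4]='$', prepend. Next row=LF[4]=0
  step 2: row=0, L[0]='4', prepend. Next row=LF[0]=2
  step 3: row=2, L[2]='0', prepend. Next row=LF[2]=1
  step 4: row=1, L[1]='4', prepend. Next row=LF[1]=3
  step 5: row=3, L[3]='4', prepend. Next row=LF[3]=4
Reversed output: 4404$

Answer: 4404$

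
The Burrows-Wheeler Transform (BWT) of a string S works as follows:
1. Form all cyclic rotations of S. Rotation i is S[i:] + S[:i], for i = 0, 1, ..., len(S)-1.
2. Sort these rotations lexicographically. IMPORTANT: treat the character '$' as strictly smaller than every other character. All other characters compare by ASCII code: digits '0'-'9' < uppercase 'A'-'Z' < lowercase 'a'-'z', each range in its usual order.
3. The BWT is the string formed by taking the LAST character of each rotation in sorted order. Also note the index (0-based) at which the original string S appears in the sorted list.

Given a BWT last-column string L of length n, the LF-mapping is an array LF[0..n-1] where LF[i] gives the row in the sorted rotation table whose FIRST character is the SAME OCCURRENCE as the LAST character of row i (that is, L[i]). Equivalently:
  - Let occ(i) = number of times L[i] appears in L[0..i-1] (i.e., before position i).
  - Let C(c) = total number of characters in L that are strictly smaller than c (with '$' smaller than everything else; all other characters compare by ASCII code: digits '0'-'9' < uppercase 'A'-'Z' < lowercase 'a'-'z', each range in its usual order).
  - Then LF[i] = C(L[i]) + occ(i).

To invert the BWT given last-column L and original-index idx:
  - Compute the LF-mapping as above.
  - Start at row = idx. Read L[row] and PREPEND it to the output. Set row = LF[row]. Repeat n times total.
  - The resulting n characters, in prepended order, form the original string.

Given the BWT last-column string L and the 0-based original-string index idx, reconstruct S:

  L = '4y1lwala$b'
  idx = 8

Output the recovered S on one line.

LF mapping: 2 9 1 6 8 3 7 4 0 5
Walk LF starting at row 8, prepending L[row]:
  step 1: row=8, L[8]='$', prepend. Next row=LF[8]=0
  step 2: row=0, L[0]='4', prepend. Next row=LF[0]=2
  step 3: row=2, L[2]='1', prepend. Next row=LF[2]=1
  step 4: row=1, L[1]='y', prepend. Next row=LF[1]=9
  step 5: row=9, L[9]='b', prepend. Next row=LF[9]=5
  step 6: row=5, L[5]='a', prepend. Next row=LF[5]=3
  step 7: row=3, L[3]='l', prepend. Next row=LF[3]=6
  step 8: row=6, L[6]='l', prepend. Next row=LF[6]=7
  step 9: row=7, L[7]='a', prepend. Next row=LF[7]=4
  step 10: row=4, L[4]='w', prepend. Next row=LF[4]=8
Reversed output: wallaby14$

Answer: wallaby14$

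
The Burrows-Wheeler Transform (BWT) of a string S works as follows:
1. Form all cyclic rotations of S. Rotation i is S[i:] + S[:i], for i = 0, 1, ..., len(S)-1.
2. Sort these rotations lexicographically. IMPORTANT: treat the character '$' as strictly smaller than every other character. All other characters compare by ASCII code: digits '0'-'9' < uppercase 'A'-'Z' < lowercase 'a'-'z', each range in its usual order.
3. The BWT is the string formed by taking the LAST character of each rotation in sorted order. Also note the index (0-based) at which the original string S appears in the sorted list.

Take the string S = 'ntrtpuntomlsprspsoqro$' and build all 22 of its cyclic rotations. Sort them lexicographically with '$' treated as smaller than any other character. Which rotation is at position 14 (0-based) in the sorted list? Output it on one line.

All 22 rotations (rotation i = S[i:]+S[:i]):
  rot[0] = ntrtpuntomlsprspsoqro$
  rot[1] = trtpuntomlsprspsoqro$n
  rot[2] = rtpuntomlsprspsoqro$nt
  rot[3] = tpuntomlsprspsoqro$ntr
  rot[4] = puntomlsprspsoqro$ntrt
  rot[5] = untomlsprspsoqro$ntrtp
  rot[6] = ntomlsprspsoqro$ntrtpu
  rot[7] = tomlsprspsoqro$ntrtpun
  rot[8] = omlsprspsoqro$ntrtpunt
  rot[9] = mlsprspsoqro$ntrtpunto
  rot[10] = lsprspsoqro$ntrtpuntom
  rot[11] = sprspsoqro$ntrtpuntoml
  rot[12] = prspsoqro$ntrtpuntomls
  rot[13] = rspsoqro$ntrtpuntomlsp
  rot[14] = spsoqro$ntrtpuntomlspr
  rot[15] = psoqro$ntrtpuntomlsprs
  rot[16] = soqro$ntrtpuntomlsprsp
  rot[17] = oqro$ntrtpuntomlsprsps
  rot[18] = qro$ntrtpuntomlsprspso
  rot[19] = ro$ntrtpuntomlsprspsoq
  rot[20] = o$ntrtpuntomlsprspsoqr
  rot[21] = $ntrtpuntomlsprspsoqro
Sorted (with $ < everything):
  sorted[0] = $ntrtpuntomlsprspsoqro
  sorted[1] = lsprspsoqro$ntrtpuntom
  sorted[2] = mlsprspsoqro$ntrtpunto
  sorted[3] = ntomlsprspsoqro$ntrtpu
  sorted[4] = ntrtpuntomlsprspsoqro$
  sorted[5] = o$ntrtpuntomlsprspsoqr
  sorted[6] = omlsprspsoqro$ntrtpunt
  sorted[7] = oqro$ntrtpuntomlsprsps
  sorted[8] = prspsoqro$ntrtpuntomls
  sorted[9] = psoqro$ntrtpuntomlsprs
  sorted[10] = puntomlsprspsoqro$ntrt
  sorted[11] = qro$ntrtpuntomlsprspso
  sorted[12] = ro$ntrtpuntomlsprspsoq
  sorted[13] = rspsoqro$ntrtpuntomlsp
  sorted[14] = rtpuntomlsprspsoqro$nt
  sorted[15] = soqro$ntrtpuntomlsprsp
  sorted[16] = sprspsoqro$ntrtpuntoml
  sorted[17] = spsoqro$ntrtpuntomlspr
  sorted[18] = tomlsprspsoqro$ntrtpun
  sorted[19] = tpuntomlsprspsoqro$ntr
  sorted[20] = trtpuntomlsprspsoqro$n
  sorted[21] = untomlsprspsoqro$ntrtp
sorted[14] = rtpuntomlsprspsoqro$nt

Answer: rtpuntomlsprspsoqro$nt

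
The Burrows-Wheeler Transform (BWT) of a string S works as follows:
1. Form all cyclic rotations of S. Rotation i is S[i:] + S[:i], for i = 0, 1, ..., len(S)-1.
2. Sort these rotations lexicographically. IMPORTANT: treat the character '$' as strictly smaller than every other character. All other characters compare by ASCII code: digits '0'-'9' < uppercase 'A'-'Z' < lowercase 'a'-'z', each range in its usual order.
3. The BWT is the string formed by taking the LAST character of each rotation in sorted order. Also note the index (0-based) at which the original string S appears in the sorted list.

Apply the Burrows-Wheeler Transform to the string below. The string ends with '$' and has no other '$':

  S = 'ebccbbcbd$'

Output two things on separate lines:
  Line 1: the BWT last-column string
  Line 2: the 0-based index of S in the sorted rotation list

All 10 rotations (rotation i = S[i:]+S[:i]):
  rot[0] = ebccbbcbd$
  rot[1] = bccbbcbd$e
  rot[2] = ccbbcbd$eb
  rot[3] = cbbcbd$ebc
  rot[4] = bbcbd$ebcc
  rot[5] = bcbd$ebccb
  rot[6] = cbd$ebccbb
  rot[7] = bd$ebccbbc
  rot[8] = d$ebccbbcb
  rot[9] = $ebccbbcbd
Sorted (with $ < everything):
  sorted[0] = $ebccbbcbd  (last char: 'd')
  sorted[1] = bbcbd$ebcc  (last char: 'c')
  sorted[2] = bcbd$ebccb  (last char: 'b')
  sorted[3] = bccbbcbd$e  (last char: 'e')
  sorted[4] = bd$ebccbbc  (last char: 'c')
  sorted[5] = cbbcbd$ebc  (last char: 'c')
  sorted[6] = cbd$ebccbb  (last char: 'b')
  sorted[7] = ccbbcbd$eb  (last char: 'b')
  sorted[8] = d$ebccbbcb  (last char: 'b')
  sorted[9] = ebccbbcbd$  (last char: '$')
Last column: dcbeccbbb$
Original string S is at sorted index 9

Answer: dcbeccbbb$
9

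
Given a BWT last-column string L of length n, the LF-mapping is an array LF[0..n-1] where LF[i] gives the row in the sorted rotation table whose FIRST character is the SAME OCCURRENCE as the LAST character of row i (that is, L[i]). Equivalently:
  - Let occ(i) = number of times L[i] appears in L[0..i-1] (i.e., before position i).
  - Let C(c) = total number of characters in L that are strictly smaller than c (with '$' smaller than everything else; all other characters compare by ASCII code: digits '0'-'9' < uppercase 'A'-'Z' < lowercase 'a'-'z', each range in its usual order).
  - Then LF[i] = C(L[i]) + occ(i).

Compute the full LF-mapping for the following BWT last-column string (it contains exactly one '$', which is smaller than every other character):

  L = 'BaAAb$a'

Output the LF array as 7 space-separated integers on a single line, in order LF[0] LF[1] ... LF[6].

Char counts: '$':1, 'A':2, 'B':1, 'a':2, 'b':1
C (first-col start): C('$')=0, C('A')=1, C('B')=3, C('a')=4, C('b')=6
L[0]='B': occ=0, LF[0]=C('B')+0=3+0=3
L[1]='a': occ=0, LF[1]=C('a')+0=4+0=4
L[2]='A': occ=0, LF[2]=C('A')+0=1+0=1
L[3]='A': occ=1, LF[3]=C('A')+1=1+1=2
L[4]='b': occ=0, LF[4]=C('b')+0=6+0=6
L[5]='$': occ=0, LF[5]=C('$')+0=0+0=0
L[6]='a': occ=1, LF[6]=C('a')+1=4+1=5

Answer: 3 4 1 2 6 0 5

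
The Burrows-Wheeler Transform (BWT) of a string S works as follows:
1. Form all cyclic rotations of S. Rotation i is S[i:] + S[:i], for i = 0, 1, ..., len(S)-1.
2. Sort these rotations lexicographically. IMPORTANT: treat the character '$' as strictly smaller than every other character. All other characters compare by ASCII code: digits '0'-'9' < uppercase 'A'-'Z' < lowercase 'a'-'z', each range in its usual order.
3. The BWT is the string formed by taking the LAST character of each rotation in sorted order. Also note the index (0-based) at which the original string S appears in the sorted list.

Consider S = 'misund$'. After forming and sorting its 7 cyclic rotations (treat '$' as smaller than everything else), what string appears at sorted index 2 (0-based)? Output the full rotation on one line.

All 7 rotations (rotation i = S[i:]+S[:i]):
  rot[0] = misund$
  rot[1] = isund$m
  rot[2] = sund$mi
  rot[3] = und$mis
  rot[4] = nd$misu
  rot[5] = d$misun
  rot[6] = $misund
Sorted (with $ < everything):
  sorted[0] = $misund
  sorted[1] = d$misun
  sorted[2] = isund$m
  sorted[3] = misund$
  sorted[4] = nd$misu
  sorted[5] = sund$mi
  sorted[6] = und$mis
sorted[2] = isund$m

Answer: isund$m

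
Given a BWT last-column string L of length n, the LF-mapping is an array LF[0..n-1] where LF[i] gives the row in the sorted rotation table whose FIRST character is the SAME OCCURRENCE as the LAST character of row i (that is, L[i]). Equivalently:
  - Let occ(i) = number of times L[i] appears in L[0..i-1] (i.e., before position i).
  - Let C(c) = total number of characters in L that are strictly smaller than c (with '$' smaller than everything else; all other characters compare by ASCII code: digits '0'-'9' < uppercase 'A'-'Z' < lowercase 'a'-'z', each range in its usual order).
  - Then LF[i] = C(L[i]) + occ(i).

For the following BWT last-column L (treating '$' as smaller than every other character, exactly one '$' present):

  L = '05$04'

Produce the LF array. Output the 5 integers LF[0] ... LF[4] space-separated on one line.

Char counts: '$':1, '0':2, '4':1, '5':1
C (first-col start): C('$')=0, C('0')=1, C('4')=3, C('5')=4
L[0]='0': occ=0, LF[0]=C('0')+0=1+0=1
L[1]='5': occ=0, LF[1]=C('5')+0=4+0=4
L[2]='$': occ=0, LF[2]=C('$')+0=0+0=0
L[3]='0': occ=1, LF[3]=C('0')+1=1+1=2
L[4]='4': occ=0, LF[4]=C('4')+0=3+0=3

Answer: 1 4 0 2 3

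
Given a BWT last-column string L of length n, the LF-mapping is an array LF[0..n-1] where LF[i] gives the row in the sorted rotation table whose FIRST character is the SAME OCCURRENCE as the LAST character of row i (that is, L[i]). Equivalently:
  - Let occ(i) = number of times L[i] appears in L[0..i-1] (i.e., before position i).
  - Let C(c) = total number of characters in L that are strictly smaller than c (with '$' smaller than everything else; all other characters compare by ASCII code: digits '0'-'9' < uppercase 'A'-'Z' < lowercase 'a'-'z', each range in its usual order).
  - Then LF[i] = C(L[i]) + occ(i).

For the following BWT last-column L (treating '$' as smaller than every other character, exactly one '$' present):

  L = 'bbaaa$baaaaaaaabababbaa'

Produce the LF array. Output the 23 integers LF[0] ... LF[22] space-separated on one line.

Char counts: '$':1, 'a':15, 'b':7
C (first-col start): C('$')=0, C('a')=1, C('b')=16
L[0]='b': occ=0, LF[0]=C('b')+0=16+0=16
L[1]='b': occ=1, LF[1]=C('b')+1=16+1=17
L[2]='a': occ=0, LF[2]=C('a')+0=1+0=1
L[3]='a': occ=1, LF[3]=C('a')+1=1+1=2
L[4]='a': occ=2, LF[4]=C('a')+2=1+2=3
L[5]='$': occ=0, LF[5]=C('$')+0=0+0=0
L[6]='b': occ=2, LF[6]=C('b')+2=16+2=18
L[7]='a': occ=3, LF[7]=C('a')+3=1+3=4
L[8]='a': occ=4, LF[8]=C('a')+4=1+4=5
L[9]='a': occ=5, LF[9]=C('a')+5=1+5=6
L[10]='a': occ=6, LF[10]=C('a')+6=1+6=7
L[11]='a': occ=7, LF[11]=C('a')+7=1+7=8
L[12]='a': occ=8, LF[12]=C('a')+8=1+8=9
L[13]='a': occ=9, LF[13]=C('a')+9=1+9=10
L[14]='a': occ=10, LF[14]=C('a')+10=1+10=11
L[15]='b': occ=3, LF[15]=C('b')+3=16+3=19
L[16]='a': occ=11, LF[16]=C('a')+11=1+11=12
L[17]='b': occ=4, LF[17]=C('b')+4=16+4=20
L[18]='a': occ=12, LF[18]=C('a')+12=1+12=13
L[19]='b': occ=5, LF[19]=C('b')+5=16+5=21
L[20]='b': occ=6, LF[20]=C('b')+6=16+6=22
L[21]='a': occ=13, LF[21]=C('a')+13=1+13=14
L[22]='a': occ=14, LF[22]=C('a')+14=1+14=15

Answer: 16 17 1 2 3 0 18 4 5 6 7 8 9 10 11 19 12 20 13 21 22 14 15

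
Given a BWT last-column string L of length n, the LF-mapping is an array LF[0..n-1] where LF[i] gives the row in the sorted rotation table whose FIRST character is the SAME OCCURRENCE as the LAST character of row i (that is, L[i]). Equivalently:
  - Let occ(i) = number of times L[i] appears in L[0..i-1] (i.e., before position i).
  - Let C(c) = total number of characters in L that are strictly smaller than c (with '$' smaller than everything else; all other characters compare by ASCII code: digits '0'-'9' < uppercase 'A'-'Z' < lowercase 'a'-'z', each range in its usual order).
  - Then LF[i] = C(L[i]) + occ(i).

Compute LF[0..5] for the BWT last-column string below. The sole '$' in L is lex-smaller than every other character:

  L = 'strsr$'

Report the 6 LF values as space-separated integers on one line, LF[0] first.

Answer: 3 5 1 4 2 0

Derivation:
Char counts: '$':1, 'r':2, 's':2, 't':1
C (first-col start): C('$')=0, C('r')=1, C('s')=3, C('t')=5
L[0]='s': occ=0, LF[0]=C('s')+0=3+0=3
L[1]='t': occ=0, LF[1]=C('t')+0=5+0=5
L[2]='r': occ=0, LF[2]=C('r')+0=1+0=1
L[3]='s': occ=1, LF[3]=C('s')+1=3+1=4
L[4]='r': occ=1, LF[4]=C('r')+1=1+1=2
L[5]='$': occ=0, LF[5]=C('$')+0=0+0=0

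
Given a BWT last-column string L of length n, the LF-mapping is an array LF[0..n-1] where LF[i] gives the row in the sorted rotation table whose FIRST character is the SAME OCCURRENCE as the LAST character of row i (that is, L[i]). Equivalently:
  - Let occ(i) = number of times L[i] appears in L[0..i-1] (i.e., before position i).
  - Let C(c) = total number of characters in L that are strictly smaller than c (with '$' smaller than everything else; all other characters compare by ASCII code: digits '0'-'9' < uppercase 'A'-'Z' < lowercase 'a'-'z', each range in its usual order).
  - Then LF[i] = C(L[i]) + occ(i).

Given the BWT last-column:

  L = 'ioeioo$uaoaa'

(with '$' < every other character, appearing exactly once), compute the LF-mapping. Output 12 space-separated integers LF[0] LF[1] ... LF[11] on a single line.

Answer: 5 7 4 6 8 9 0 11 1 10 2 3

Derivation:
Char counts: '$':1, 'a':3, 'e':1, 'i':2, 'o':4, 'u':1
C (first-col start): C('$')=0, C('a')=1, C('e')=4, C('i')=5, C('o')=7, C('u')=11
L[0]='i': occ=0, LF[0]=C('i')+0=5+0=5
L[1]='o': occ=0, LF[1]=C('o')+0=7+0=7
L[2]='e': occ=0, LF[2]=C('e')+0=4+0=4
L[3]='i': occ=1, LF[3]=C('i')+1=5+1=6
L[4]='o': occ=1, LF[4]=C('o')+1=7+1=8
L[5]='o': occ=2, LF[5]=C('o')+2=7+2=9
L[6]='$': occ=0, LF[6]=C('$')+0=0+0=0
L[7]='u': occ=0, LF[7]=C('u')+0=11+0=11
L[8]='a': occ=0, LF[8]=C('a')+0=1+0=1
L[9]='o': occ=3, LF[9]=C('o')+3=7+3=10
L[10]='a': occ=1, LF[10]=C('a')+1=1+1=2
L[11]='a': occ=2, LF[11]=C('a')+2=1+2=3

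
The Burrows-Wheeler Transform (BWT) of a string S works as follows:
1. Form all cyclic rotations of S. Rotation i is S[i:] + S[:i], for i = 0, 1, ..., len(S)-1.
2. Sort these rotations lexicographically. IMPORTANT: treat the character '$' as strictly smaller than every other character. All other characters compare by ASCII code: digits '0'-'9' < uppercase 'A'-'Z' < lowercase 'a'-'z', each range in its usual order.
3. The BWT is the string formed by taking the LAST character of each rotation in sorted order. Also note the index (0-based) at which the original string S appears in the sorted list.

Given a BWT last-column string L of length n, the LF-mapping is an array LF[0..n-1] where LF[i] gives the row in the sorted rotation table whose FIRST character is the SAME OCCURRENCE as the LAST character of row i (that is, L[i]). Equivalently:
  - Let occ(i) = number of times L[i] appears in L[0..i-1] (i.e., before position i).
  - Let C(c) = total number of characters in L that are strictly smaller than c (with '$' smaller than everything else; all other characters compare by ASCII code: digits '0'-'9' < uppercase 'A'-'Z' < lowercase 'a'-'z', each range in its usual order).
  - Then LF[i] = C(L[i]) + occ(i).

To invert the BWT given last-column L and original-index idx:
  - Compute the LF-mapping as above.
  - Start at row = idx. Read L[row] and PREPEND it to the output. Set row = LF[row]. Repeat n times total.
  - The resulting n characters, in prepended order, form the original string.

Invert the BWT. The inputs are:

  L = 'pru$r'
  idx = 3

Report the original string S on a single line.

LF mapping: 1 2 4 0 3
Walk LF starting at row 3, prepending L[row]:
  step 1: row=3, L[3]='$', prepend. Next row=LF[3]=0
  step 2: row=0, L[0]='p', prepend. Next row=LF[0]=1
  step 3: row=1, L[1]='r', prepend. Next row=LF[1]=2
  step 4: row=2, L[2]='u', prepend. Next row=LF[2]=4
  step 5: row=4, L[4]='r', prepend. Next row=LF[4]=3
Reversed output: rurp$

Answer: rurp$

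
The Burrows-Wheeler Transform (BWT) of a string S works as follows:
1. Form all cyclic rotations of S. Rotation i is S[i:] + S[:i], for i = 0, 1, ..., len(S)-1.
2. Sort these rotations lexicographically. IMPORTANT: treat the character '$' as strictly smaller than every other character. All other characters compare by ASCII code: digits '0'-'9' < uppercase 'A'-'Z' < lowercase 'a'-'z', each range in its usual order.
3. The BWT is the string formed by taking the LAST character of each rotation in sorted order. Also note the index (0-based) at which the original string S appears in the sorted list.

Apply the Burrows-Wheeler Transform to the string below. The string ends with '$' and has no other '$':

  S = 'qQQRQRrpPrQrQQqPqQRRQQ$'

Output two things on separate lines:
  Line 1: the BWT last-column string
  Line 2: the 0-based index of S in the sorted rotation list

All 23 rotations (rotation i = S[i:]+S[:i]):
  rot[0] = qQQRQRrpPrQrQQqPqQRRQQ$
  rot[1] = QQRQRrpPrQrQQqPqQRRQQ$q
  rot[2] = QRQRrpPrQrQQqPqQRRQQ$qQ
  rot[3] = RQRrpPrQrQQqPqQRRQQ$qQQ
  rot[4] = QRrpPrQrQQqPqQRRQQ$qQQR
  rot[5] = RrpPrQrQQqPqQRRQQ$qQQRQ
  rot[6] = rpPrQrQQqPqQRRQQ$qQQRQR
  rot[7] = pPrQrQQqPqQRRQQ$qQQRQRr
  rot[8] = PrQrQQqPqQRRQQ$qQQRQRrp
  rot[9] = rQrQQqPqQRRQQ$qQQRQRrpP
  rot[10] = QrQQqPqQRRQQ$qQQRQRrpPr
  rot[11] = rQQqPqQRRQQ$qQQRQRrpPrQ
  rot[12] = QQqPqQRRQQ$qQQRQRrpPrQr
  rot[13] = QqPqQRRQQ$qQQRQRrpPrQrQ
  rot[14] = qPqQRRQQ$qQQRQRrpPrQrQQ
  rot[15] = PqQRRQQ$qQQRQRrpPrQrQQq
  rot[16] = qQRRQQ$qQQRQRrpPrQrQQqP
  rot[17] = QRRQQ$qQQRQRrpPrQrQQqPq
  rot[18] = RRQQ$qQQRQRrpPrQrQQqPqQ
  rot[19] = RQQ$qQQRQRrpPrQrQQqPqQR
  rot[20] = QQ$qQQRQRrpPrQrQQqPqQRR
  rot[21] = Q$qQQRQRrpPrQrQQqPqQRRQ
  rot[22] = $qQQRQRrpPrQrQQqPqQRRQQ
Sorted (with $ < everything):
  sorted[0] = $qQQRQRrpPrQrQQqPqQRRQQ  (last char: 'Q')
  sorted[1] = PqQRRQQ$qQQRQRrpPrQrQQq  (last char: 'q')
  sorted[2] = PrQrQQqPqQRRQQ$qQQRQRrp  (last char: 'p')
  sorted[3] = Q$qQQRQRrpPrQrQQqPqQRRQ  (last char: 'Q')
  sorted[4] = QQ$qQQRQRrpPrQrQQqPqQRR  (last char: 'R')
  sorted[5] = QQRQRrpPrQrQQqPqQRRQQ$q  (last char: 'q')
  sorted[6] = QQqPqQRRQQ$qQQRQRrpPrQr  (last char: 'r')
  sorted[7] = QRQRrpPrQrQQqPqQRRQQ$qQ  (last char: 'Q')
  sorted[8] = QRRQQ$qQQRQRrpPrQrQQqPq  (last char: 'q')
  sorted[9] = QRrpPrQrQQqPqQRRQQ$qQQR  (last char: 'R')
  sorted[10] = QqPqQRRQQ$qQQRQRrpPrQrQ  (last char: 'Q')
  sorted[11] = QrQQqPqQRRQQ$qQQRQRrpPr  (last char: 'r')
  sorted[12] = RQQ$qQQRQRrpPrQrQQqPqQR  (last char: 'R')
  sorted[13] = RQRrpPrQrQQqPqQRRQQ$qQQ  (last char: 'Q')
  sorted[14] = RRQQ$qQQRQRrpPrQrQQqPqQ  (last char: 'Q')
  sorted[15] = RrpPrQrQQqPqQRRQQ$qQQRQ  (last char: 'Q')
  sorted[16] = pPrQrQQqPqQRRQQ$qQQRQRr  (last char: 'r')
  sorted[17] = qPqQRRQQ$qQQRQRrpPrQrQQ  (last char: 'Q')
  sorted[18] = qQQRQRrpPrQrQQqPqQRRQQ$  (last char: '$')
  sorted[19] = qQRRQQ$qQQRQRrpPrQrQQqP  (last char: 'P')
  sorted[20] = rQQqPqQRRQQ$qQQRQRrpPrQ  (last char: 'Q')
  sorted[21] = rQrQQqPqQRRQQ$qQQRQRrpP  (last char: 'P')
  sorted[22] = rpPrQrQQqPqQRRQQ$qQQRQR  (last char: 'R')
Last column: QqpQRqrQqRQrRQQQrQ$PQPR
Original string S is at sorted index 18

Answer: QqpQRqrQqRQrRQQQrQ$PQPR
18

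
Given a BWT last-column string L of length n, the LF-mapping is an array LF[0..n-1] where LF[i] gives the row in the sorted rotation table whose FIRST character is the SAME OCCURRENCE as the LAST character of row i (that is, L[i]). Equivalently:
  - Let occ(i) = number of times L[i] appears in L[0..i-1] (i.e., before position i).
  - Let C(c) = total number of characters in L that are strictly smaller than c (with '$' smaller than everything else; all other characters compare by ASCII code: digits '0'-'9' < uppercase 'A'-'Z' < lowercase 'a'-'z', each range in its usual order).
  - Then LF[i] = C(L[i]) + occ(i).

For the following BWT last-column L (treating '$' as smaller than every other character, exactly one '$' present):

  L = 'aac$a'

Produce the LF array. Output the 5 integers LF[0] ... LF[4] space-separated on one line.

Char counts: '$':1, 'a':3, 'c':1
C (first-col start): C('$')=0, C('a')=1, C('c')=4
L[0]='a': occ=0, LF[0]=C('a')+0=1+0=1
L[1]='a': occ=1, LF[1]=C('a')+1=1+1=2
L[2]='c': occ=0, LF[2]=C('c')+0=4+0=4
L[3]='$': occ=0, LF[3]=C('$')+0=0+0=0
L[4]='a': occ=2, LF[4]=C('a')+2=1+2=3

Answer: 1 2 4 0 3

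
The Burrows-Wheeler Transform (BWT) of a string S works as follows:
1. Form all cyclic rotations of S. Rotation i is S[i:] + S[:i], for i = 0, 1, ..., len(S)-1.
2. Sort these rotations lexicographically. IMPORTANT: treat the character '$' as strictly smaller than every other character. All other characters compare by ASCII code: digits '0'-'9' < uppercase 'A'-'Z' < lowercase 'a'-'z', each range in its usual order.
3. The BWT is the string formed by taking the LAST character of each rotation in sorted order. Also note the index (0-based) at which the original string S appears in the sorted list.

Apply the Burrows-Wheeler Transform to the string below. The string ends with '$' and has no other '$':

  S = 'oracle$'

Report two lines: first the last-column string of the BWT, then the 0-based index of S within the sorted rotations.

Answer: eralc$o
5

Derivation:
All 7 rotations (rotation i = S[i:]+S[:i]):
  rot[0] = oracle$
  rot[1] = racle$o
  rot[2] = acle$or
  rot[3] = cle$ora
  rot[4] = le$orac
  rot[5] = e$oracl
  rot[6] = $oracle
Sorted (with $ < everything):
  sorted[0] = $oracle  (last char: 'e')
  sorted[1] = acle$or  (last char: 'r')
  sorted[2] = cle$ora  (last char: 'a')
  sorted[3] = e$oracl  (last char: 'l')
  sorted[4] = le$orac  (last char: 'c')
  sorted[5] = oracle$  (last char: '$')
  sorted[6] = racle$o  (last char: 'o')
Last column: eralc$o
Original string S is at sorted index 5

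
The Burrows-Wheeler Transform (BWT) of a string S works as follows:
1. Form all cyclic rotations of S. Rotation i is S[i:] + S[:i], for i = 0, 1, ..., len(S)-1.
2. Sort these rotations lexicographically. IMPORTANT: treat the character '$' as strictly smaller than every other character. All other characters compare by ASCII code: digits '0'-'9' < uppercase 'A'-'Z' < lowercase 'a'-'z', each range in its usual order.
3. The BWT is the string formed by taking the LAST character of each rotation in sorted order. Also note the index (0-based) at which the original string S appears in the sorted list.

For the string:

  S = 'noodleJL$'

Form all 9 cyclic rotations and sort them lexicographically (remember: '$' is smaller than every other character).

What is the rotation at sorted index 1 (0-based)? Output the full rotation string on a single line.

All 9 rotations (rotation i = S[i:]+S[:i]):
  rot[0] = noodleJL$
  rot[1] = oodleJL$n
  rot[2] = odleJL$no
  rot[3] = dleJL$noo
  rot[4] = leJL$nood
  rot[5] = eJL$noodl
  rot[6] = JL$noodle
  rot[7] = L$noodleJ
  rot[8] = $noodleJL
Sorted (with $ < everything):
  sorted[0] = $noodleJL
  sorted[1] = JL$noodle
  sorted[2] = L$noodleJ
  sorted[3] = dleJL$noo
  sorted[4] = eJL$noodl
  sorted[5] = leJL$nood
  sorted[6] = noodleJL$
  sorted[7] = odleJL$no
  sorted[8] = oodleJL$n
sorted[1] = JL$noodle

Answer: JL$noodle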